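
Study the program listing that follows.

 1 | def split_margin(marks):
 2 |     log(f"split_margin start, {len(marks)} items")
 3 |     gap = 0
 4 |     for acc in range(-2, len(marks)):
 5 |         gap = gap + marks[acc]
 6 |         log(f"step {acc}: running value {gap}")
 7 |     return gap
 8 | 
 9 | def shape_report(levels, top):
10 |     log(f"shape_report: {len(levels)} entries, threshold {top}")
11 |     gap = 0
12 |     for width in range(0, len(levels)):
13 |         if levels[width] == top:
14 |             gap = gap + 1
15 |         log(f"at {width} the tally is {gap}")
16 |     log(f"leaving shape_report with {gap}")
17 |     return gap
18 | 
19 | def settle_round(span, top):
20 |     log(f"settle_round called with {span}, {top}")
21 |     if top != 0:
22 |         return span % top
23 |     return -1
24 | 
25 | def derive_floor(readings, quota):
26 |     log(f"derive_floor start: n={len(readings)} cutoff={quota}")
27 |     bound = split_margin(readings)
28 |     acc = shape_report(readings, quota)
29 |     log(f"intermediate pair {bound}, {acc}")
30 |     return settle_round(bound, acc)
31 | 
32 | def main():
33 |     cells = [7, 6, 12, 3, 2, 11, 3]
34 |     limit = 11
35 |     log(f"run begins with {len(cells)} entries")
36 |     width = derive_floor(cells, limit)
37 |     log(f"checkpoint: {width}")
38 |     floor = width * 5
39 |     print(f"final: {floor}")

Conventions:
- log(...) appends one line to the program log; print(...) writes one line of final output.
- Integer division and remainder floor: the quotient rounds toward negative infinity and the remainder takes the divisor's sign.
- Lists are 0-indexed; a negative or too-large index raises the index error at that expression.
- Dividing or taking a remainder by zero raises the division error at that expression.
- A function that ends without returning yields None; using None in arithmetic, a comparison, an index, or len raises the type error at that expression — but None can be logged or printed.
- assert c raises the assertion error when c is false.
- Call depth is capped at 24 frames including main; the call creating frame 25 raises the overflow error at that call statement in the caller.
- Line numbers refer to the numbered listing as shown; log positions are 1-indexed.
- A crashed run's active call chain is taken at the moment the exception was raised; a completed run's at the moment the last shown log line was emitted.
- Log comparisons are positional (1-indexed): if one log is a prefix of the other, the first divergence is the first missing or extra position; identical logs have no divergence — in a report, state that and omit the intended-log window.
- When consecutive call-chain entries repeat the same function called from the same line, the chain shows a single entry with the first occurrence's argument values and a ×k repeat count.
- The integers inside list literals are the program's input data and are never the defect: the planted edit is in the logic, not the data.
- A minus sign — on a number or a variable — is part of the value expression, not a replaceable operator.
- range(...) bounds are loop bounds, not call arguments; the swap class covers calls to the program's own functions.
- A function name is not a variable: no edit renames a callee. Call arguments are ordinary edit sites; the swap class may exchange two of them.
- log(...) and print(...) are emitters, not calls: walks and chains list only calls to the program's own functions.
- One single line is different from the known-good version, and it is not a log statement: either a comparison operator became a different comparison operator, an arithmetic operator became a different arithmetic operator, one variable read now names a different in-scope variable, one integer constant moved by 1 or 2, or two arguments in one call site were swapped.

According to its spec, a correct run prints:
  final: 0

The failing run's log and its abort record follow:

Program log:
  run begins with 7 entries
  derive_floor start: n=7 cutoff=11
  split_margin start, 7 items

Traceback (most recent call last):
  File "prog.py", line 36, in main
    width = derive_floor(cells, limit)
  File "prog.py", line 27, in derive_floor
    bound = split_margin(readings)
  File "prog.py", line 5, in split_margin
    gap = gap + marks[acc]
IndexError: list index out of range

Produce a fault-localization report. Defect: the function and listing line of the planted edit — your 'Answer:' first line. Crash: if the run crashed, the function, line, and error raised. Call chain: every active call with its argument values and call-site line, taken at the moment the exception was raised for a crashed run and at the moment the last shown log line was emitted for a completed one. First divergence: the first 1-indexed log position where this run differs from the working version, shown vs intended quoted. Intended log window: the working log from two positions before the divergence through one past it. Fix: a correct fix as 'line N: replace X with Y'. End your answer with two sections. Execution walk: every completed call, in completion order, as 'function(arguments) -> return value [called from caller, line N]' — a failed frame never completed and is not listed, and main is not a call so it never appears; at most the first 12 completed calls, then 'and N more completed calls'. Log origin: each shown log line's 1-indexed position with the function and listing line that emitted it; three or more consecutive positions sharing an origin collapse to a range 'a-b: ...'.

Answer: the defect is in split_margin at line 4.
Key fact: After 3 matching log lines the faulty run goes silent, while the working version continues with 'step 0: running value 7'.
Crash: split_margin, line 5, IndexError.
Call chain: main -> derive_floor([7, 6, 12, 3, 2, 11, 3], 11) (called at line 36) -> split_margin([7, 6, 12, 3, 2, 11, 3]) (called at line 27).
First divergence: position 4 (shown log ended at 3 lines; the working version continues: 'step 0: running value 7').
Intended log window:
  2: derive_floor start: n=7 cutoff=11
  3: split_margin start, 7 items
  4: step 0: running value 7
  5: step 1: running value 13
Execution walk:
  (no call completed)
Log origins:
  1: emitted by main (line 35)
  2: emitted by derive_floor (line 26)
  3: emitted by split_margin (line 2)
A correct fix: line 4: replace `-2` with `0`.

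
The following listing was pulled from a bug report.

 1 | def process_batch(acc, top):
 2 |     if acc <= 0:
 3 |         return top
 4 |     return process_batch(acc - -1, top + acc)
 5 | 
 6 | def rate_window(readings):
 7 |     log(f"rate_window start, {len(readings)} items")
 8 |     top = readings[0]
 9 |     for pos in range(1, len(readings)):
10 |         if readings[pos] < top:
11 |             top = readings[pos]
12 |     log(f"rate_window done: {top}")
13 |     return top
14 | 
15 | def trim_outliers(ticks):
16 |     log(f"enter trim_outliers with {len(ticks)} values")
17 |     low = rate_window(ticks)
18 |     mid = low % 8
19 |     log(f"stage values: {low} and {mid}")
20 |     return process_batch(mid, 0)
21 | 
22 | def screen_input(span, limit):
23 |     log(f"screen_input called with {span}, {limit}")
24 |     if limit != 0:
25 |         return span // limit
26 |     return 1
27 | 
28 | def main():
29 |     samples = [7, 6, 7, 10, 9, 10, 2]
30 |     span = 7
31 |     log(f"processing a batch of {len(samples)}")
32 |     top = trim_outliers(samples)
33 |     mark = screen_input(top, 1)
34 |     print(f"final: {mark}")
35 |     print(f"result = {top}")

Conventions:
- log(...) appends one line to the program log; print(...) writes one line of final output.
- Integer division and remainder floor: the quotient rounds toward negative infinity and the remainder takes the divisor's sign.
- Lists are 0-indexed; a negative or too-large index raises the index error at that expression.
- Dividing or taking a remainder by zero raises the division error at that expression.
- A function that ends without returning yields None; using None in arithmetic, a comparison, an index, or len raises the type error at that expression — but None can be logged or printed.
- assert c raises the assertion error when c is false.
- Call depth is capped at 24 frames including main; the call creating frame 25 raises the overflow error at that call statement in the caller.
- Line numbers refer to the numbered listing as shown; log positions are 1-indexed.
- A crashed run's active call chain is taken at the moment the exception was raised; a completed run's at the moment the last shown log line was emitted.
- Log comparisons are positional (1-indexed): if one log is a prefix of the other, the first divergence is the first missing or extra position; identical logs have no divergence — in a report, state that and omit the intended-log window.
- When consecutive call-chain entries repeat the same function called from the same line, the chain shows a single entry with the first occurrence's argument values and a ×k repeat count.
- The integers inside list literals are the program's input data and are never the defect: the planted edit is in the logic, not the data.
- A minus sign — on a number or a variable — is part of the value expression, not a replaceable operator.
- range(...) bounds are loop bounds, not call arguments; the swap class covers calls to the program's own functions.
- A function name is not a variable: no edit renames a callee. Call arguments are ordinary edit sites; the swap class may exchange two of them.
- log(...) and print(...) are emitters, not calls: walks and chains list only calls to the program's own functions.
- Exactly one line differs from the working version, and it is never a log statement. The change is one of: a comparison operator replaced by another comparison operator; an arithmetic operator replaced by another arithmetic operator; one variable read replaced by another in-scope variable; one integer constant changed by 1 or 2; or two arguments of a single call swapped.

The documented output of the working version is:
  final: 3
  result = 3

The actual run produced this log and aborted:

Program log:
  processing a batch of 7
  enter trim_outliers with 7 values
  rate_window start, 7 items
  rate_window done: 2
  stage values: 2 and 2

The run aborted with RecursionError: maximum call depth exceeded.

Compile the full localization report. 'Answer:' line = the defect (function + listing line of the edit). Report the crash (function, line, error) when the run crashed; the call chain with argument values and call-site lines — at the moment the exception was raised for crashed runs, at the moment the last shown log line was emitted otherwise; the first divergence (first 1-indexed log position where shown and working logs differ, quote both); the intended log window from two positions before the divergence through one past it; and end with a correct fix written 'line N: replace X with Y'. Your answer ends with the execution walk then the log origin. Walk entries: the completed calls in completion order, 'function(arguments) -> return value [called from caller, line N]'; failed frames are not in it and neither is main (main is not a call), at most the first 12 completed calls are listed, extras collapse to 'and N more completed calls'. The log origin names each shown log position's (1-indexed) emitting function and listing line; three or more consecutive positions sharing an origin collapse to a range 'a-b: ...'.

Answer: the defect is in process_batch at line 4.
Core observation: A complete run would log 'screen_input called with 3, 1' next, but this one stopped at 5 lines.
Crash: process_batch, line 4, RecursionError.
Call chain: main -> trim_outliers([7, 6, 7, 10, 9, 10, 2]) (called at line 32) -> process_batch(2, 0) (called at line 20) -> process_batch(3, 2) (called at line 4) ×21.
First divergence: position 6 — the faulty run's log ends after 5 lines; the working version continues with 'screen_input called with 3, 1'.
Intended log window:
  4: rate_window done: 2
  5: stage values: 2 and 2
  6: screen_input called with 3, 1
Execution walk:
  rate_window([7, 6, 7, 10, 9, 10, 2]) -> 2  [called from trim_outliers, line 17]
Log line origins:
  1 — main, line 31
  2 — trim_outliers, line 16
  3 — rate_window, line 7
  4 — rate_window, line 12
  5 — trim_outliers, line 19
A correct fix: line 4: replace `-1` with `1`.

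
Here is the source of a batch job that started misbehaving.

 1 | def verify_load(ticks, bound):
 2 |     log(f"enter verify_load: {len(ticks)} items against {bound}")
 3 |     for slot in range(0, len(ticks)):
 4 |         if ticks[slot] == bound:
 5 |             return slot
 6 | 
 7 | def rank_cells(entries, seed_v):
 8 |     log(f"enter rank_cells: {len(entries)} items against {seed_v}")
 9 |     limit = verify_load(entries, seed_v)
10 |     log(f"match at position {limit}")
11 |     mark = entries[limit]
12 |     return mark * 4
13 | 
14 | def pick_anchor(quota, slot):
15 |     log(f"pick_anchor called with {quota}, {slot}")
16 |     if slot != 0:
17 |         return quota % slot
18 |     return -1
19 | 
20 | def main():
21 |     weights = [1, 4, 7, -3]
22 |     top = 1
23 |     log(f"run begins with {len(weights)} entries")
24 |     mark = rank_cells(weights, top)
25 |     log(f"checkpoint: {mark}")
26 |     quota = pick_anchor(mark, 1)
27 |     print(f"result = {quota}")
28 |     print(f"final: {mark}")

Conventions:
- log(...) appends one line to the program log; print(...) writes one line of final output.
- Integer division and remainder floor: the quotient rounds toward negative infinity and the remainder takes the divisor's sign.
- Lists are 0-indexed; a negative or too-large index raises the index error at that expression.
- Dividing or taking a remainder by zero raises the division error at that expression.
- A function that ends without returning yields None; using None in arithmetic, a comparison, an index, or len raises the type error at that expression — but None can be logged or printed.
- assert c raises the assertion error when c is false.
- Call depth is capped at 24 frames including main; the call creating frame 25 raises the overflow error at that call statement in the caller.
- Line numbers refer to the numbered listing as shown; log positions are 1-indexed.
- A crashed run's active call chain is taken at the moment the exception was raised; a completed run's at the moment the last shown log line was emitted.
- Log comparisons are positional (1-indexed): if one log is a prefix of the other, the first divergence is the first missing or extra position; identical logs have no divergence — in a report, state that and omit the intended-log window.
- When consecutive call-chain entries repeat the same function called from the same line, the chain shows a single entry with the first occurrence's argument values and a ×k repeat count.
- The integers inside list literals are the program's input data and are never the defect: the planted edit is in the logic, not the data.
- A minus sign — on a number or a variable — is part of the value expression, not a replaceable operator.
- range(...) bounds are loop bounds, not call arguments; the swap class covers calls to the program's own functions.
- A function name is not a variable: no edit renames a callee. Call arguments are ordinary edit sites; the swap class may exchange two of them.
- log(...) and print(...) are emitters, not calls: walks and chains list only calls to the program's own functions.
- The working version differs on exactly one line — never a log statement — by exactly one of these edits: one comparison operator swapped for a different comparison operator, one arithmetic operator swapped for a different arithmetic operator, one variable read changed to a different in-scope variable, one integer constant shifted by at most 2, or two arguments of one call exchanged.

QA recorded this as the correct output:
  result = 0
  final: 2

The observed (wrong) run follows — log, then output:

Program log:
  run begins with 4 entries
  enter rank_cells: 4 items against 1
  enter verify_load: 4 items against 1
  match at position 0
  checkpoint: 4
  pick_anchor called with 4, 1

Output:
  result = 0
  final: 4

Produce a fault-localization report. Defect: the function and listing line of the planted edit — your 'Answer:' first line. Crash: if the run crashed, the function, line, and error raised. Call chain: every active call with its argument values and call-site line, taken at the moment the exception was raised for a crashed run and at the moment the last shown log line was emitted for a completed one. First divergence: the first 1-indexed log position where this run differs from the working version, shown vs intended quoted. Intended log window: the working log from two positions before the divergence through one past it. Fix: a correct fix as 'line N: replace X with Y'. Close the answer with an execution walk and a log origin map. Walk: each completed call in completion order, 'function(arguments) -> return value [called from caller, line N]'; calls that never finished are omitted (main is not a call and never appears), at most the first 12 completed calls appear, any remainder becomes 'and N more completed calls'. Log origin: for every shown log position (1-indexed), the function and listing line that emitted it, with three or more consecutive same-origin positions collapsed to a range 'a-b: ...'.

Answer: the defect is in rank_cells at line 12.
Key observation: The log first diverges at position 5: the faulty run prints 'checkpoint: 4' where the working version prints 'checkpoint: 2'.
Call chain: main -> pick_anchor(4, 1) (called at line 26).
First divergence: position 5 — shown 'checkpoint: 4', intended 'checkpoint: 2'.
Intended log window:
  3: enter verify_load: 4 items against 1
  4: match at position 0
  5: checkpoint: 2
  6: pick_anchor called with 2, 1
Execution walk:
  verify_load([1, 4, 7, -3], 1) -> 0  [called from rank_cells, line 9]
  rank_cells([1, 4, 7, -3], 1) -> 4  [called from main, line 24]
  pick_anchor(4, 1) -> 0  [called from main, line 26]
Log line origins:
  1: logged in main at line 23
  2: logged in rank_cells at line 8
  3: logged in verify_load at line 2
  4: logged in rank_cells at line 10
  5: logged in main at line 25
  6: logged in pick_anchor at line 15
A correct fix: line 12: replace `4` with `2`.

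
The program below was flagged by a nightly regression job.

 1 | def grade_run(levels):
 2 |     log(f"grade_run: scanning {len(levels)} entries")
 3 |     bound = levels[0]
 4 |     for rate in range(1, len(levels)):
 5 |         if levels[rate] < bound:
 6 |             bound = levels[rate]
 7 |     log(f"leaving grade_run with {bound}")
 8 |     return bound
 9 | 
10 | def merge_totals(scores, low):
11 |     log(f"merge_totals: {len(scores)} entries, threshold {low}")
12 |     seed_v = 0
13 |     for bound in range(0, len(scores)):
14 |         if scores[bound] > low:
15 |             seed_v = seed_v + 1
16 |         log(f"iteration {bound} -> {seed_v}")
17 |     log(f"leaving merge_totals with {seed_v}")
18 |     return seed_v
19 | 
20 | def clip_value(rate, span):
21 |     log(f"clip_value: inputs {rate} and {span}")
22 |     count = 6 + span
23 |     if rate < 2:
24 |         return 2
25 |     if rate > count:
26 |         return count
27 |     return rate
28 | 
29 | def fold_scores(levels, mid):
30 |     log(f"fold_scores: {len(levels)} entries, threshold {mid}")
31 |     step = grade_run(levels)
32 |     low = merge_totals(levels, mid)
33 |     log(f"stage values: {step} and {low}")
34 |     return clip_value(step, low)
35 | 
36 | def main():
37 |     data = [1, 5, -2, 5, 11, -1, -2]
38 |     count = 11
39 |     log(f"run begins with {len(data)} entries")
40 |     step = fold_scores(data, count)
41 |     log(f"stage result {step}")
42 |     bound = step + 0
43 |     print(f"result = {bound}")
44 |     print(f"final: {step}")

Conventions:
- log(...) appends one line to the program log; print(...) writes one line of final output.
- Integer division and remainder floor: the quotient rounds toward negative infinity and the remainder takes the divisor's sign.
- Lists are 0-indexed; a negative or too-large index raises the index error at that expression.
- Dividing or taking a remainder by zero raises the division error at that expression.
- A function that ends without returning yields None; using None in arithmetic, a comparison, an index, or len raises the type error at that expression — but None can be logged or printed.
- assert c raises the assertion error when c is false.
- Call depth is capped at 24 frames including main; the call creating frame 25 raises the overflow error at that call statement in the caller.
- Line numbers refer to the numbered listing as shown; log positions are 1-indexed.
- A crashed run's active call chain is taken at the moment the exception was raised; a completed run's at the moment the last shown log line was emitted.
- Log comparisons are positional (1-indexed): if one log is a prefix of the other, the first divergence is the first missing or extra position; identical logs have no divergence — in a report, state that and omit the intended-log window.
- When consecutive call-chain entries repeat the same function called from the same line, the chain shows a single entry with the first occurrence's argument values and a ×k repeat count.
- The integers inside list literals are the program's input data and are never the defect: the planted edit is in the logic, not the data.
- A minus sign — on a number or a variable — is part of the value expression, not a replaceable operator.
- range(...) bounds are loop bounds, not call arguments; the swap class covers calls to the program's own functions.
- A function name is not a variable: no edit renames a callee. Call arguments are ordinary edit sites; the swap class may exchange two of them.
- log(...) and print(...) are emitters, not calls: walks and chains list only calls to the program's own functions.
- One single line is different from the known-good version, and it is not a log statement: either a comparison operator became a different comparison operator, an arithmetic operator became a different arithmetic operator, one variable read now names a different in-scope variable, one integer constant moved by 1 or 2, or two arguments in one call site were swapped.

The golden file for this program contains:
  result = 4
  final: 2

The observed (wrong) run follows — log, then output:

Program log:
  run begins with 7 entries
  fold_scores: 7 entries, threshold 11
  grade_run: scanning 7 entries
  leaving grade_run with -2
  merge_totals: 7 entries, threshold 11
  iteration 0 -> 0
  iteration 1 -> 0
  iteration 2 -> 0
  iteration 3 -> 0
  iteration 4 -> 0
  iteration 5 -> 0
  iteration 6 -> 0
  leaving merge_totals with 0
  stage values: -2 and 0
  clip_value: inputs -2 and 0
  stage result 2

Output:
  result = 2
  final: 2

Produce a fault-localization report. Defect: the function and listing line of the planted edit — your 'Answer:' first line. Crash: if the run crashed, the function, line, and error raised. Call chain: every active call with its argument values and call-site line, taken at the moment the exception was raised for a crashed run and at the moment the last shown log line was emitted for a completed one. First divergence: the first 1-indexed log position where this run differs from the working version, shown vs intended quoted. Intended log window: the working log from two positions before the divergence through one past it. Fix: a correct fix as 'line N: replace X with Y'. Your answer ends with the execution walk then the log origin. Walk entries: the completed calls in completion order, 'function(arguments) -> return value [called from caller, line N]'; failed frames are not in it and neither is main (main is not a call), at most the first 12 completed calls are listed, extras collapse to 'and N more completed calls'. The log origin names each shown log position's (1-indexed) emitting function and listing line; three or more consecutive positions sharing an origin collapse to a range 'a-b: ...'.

Answer: the defect is in main at line 42.
Core observation: No log line changed; the fault shows up purely in the output.
Call chain: main.
First divergence: there is none — every log position agrees.
Execution walk:
  grade_run([1, 5, -2, 5, 11, -1, -2]) -> -2  [called from fold_scores, line 31]
  merge_totals([1, 5, -2, 5, 11, -1, -2], 11) -> 0  [called from fold_scores, line 32]
  clip_value(-2, 0) -> 2  [called from fold_scores, line 34]
  fold_scores([1, 5, -2, 5, 11, -1, -2], 11) -> 2  [called from main, line 40]
Log line origins:
  1: emitted by main (line 39)
  2: emitted by fold_scores (line 30)
  3: emitted by grade_run (line 2)
  4: emitted by grade_run (line 7)
  5: emitted by merge_totals (line 11)
  6-12: emitted by merge_totals (line 16)
  13: emitted by merge_totals (line 17)
  14: emitted by fold_scores (line 33)
  15: emitted by clip_value (line 21)
  16: emitted by main (line 41)
A correct fix: line 42: replace `0` with `2`.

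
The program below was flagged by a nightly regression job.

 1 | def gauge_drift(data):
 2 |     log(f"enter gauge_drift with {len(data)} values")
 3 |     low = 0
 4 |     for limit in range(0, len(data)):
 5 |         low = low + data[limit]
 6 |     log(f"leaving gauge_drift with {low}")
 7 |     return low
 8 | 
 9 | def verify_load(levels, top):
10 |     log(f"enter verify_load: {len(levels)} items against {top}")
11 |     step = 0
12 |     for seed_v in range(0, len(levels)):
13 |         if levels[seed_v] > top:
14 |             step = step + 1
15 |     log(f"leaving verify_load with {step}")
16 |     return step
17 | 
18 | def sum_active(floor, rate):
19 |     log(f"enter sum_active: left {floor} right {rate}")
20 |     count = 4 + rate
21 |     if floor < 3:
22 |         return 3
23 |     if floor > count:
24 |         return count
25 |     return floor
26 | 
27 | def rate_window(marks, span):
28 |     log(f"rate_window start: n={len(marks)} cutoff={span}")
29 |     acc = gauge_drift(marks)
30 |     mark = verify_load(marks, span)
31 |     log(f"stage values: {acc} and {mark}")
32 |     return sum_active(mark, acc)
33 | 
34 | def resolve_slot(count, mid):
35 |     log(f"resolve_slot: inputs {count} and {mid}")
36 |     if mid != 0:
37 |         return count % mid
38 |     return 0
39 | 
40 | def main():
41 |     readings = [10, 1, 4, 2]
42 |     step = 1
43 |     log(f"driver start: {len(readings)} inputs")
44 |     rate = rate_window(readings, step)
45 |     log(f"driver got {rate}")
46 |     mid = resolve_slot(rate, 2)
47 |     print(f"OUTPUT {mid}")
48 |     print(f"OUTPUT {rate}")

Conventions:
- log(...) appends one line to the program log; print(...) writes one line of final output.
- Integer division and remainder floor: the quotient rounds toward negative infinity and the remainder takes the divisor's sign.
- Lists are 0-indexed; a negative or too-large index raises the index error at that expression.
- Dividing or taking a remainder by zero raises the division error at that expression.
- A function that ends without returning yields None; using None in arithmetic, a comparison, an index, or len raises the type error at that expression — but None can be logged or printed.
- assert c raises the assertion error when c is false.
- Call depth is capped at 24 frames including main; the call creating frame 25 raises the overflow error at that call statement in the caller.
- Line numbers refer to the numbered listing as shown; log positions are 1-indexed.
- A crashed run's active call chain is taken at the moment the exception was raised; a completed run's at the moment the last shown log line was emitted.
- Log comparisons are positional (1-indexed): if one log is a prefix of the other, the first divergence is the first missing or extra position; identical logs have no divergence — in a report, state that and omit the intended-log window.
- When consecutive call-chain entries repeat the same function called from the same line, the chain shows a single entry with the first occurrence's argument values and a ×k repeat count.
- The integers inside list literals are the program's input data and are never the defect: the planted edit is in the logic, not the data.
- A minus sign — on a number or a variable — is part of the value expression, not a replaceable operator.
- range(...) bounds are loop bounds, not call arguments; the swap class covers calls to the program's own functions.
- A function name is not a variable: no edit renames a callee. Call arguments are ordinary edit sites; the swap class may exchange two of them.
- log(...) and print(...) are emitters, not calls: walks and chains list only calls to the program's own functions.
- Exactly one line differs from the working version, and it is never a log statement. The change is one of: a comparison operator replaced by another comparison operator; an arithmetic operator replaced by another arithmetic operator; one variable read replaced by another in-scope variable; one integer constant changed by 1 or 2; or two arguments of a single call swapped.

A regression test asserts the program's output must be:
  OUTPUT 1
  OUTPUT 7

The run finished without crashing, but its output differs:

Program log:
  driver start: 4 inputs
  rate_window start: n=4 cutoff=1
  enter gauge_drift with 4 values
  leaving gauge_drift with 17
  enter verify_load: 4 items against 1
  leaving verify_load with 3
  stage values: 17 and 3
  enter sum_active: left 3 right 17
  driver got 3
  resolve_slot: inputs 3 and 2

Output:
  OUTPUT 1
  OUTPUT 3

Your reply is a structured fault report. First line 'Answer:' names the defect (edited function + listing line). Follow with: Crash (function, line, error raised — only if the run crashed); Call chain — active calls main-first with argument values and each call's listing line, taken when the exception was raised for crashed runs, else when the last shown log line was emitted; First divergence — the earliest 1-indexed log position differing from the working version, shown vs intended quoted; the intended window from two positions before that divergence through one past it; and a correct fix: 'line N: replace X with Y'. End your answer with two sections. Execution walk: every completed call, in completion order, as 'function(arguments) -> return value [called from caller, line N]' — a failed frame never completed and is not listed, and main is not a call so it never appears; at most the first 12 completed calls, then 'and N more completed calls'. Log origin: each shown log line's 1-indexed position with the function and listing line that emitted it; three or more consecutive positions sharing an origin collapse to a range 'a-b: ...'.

Answer: the defect is in rate_window at line 32.
The tell: Everything matches until log position 8, which reads 'enter sum_active: left 3 right 17' in place of 'enter sum_active: left 17 right 3'.
Call chain: main -> resolve_slot(3, 2) (called at line 46).
First divergence: position 8 — shown 'enter sum_active: left 3 right 17', intended 'enter sum_active: left 17 right 3'.
Intended log window:
  6: leaving verify_load with 3
  7: stage values: 17 and 3
  8: enter sum_active: left 17 right 3
  9: driver got 7
Execution walk:
  gauge_drift([10, 1, 4, 2]) -> 17  [called from rate_window, line 29]
  verify_load([10, 1, 4, 2], 1) -> 3  [called from rate_window, line 30]
  sum_active(3, 17) -> 3  [called from rate_window, line 32]
  rate_window([10, 1, 4, 2], 1) -> 3  [called from main, line 44]
  resolve_slot(3, 2) -> 1  [called from main, line 46]
Log line origins:
  1: from main, line 43
  2: from rate_window, line 28
  3: from gauge_drift, line 2
  4: from gauge_drift, line 6
  5: from verify_load, line 10
  6: from verify_load, line 15
  7: from rate_window, line 31
  8: from sum_active, line 19
  9: from main, line 45
  10: from resolve_slot, line 35
A correct fix: line 32: replace `sum_active(mark, acc)` with `sum_active(acc, mark)`.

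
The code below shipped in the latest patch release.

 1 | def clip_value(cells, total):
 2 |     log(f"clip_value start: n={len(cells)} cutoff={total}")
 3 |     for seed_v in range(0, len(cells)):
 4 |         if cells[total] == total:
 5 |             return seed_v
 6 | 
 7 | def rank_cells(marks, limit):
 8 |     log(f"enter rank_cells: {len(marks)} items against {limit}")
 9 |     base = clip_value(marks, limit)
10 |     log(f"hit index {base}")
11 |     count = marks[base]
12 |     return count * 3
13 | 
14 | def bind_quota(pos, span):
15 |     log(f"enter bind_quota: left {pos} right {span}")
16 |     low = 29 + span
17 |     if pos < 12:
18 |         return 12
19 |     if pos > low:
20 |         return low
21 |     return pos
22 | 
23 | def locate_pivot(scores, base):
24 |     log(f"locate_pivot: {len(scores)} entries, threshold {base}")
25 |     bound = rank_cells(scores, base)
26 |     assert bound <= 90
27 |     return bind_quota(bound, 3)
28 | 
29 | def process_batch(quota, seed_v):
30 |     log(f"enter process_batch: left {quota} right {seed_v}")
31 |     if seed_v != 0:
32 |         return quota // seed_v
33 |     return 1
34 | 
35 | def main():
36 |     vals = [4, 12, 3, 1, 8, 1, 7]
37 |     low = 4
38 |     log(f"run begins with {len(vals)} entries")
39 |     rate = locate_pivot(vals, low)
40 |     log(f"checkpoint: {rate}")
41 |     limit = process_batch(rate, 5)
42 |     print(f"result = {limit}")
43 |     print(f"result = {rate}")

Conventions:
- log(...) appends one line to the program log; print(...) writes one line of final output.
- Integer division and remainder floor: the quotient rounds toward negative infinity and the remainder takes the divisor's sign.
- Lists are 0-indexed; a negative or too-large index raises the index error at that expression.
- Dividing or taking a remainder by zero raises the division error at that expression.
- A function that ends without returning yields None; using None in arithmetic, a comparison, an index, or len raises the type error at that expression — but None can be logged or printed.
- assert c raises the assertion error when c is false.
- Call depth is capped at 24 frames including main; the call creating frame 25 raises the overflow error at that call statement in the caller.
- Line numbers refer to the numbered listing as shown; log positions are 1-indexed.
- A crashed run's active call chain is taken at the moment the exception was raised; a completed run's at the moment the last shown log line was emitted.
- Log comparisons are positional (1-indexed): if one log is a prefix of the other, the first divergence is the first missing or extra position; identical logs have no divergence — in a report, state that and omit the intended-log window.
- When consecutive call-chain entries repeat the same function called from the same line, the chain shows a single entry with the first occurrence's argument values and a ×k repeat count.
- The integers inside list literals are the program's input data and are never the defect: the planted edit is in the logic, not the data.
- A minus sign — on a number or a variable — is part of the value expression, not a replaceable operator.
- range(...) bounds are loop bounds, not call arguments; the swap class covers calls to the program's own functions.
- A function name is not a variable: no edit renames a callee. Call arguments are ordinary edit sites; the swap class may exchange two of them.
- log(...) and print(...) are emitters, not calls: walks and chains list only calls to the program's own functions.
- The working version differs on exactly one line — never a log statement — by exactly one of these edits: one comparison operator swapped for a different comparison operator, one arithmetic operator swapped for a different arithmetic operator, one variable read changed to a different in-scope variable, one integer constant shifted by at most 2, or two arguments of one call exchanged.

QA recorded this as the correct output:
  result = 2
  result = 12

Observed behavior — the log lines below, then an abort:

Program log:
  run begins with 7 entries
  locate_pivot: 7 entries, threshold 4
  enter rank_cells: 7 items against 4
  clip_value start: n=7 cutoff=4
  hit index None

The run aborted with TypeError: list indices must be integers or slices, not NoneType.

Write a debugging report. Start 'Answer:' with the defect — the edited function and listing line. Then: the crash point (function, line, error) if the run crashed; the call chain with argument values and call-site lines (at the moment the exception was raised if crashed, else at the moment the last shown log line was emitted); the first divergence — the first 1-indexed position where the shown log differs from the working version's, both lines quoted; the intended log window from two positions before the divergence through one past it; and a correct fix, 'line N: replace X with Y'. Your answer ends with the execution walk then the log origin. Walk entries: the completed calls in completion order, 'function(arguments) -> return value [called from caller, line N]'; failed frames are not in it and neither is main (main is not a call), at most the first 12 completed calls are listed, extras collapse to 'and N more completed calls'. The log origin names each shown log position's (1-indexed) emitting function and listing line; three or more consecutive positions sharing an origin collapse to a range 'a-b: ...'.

Answer: the defect is in clip_value at line 4.
Key observation: The log first diverges at position 5: the faulty run prints 'hit index None' where the working version prints 'hit index 0'.
Crash: rank_cells, line 11, TypeError.
Call chain: main -> locate_pivot([4, 12, 3, 1, 8, 1, 7], 4) (called at line 39) -> rank_cells([4, 12, 3, 1, 8, 1, 7], 4) (called at line 25).
First divergence: position 5 — the shown line 'hit index None' should read 'hit index 0'.
Intended log window:
  3: enter rank_cells: 7 items against 4
  4: clip_value start: n=7 cutoff=4
  5: hit index 0
  6: enter bind_quota: left 12 right 3
Execution walk:
  clip_value([4, 12, 3, 1, 8, 1, 7], 4) -> None  [called from rank_cells, line 9]
Log line origins:
  1: emitted by main (line 38)
  2: emitted by locate_pivot (line 24)
  3: emitted by rank_cells (line 8)
  4: emitted by clip_value (line 2)
  5: emitted by rank_cells (line 10)
A correct fix: line 4: replace `cells[total]` with `cells[seed_v]`.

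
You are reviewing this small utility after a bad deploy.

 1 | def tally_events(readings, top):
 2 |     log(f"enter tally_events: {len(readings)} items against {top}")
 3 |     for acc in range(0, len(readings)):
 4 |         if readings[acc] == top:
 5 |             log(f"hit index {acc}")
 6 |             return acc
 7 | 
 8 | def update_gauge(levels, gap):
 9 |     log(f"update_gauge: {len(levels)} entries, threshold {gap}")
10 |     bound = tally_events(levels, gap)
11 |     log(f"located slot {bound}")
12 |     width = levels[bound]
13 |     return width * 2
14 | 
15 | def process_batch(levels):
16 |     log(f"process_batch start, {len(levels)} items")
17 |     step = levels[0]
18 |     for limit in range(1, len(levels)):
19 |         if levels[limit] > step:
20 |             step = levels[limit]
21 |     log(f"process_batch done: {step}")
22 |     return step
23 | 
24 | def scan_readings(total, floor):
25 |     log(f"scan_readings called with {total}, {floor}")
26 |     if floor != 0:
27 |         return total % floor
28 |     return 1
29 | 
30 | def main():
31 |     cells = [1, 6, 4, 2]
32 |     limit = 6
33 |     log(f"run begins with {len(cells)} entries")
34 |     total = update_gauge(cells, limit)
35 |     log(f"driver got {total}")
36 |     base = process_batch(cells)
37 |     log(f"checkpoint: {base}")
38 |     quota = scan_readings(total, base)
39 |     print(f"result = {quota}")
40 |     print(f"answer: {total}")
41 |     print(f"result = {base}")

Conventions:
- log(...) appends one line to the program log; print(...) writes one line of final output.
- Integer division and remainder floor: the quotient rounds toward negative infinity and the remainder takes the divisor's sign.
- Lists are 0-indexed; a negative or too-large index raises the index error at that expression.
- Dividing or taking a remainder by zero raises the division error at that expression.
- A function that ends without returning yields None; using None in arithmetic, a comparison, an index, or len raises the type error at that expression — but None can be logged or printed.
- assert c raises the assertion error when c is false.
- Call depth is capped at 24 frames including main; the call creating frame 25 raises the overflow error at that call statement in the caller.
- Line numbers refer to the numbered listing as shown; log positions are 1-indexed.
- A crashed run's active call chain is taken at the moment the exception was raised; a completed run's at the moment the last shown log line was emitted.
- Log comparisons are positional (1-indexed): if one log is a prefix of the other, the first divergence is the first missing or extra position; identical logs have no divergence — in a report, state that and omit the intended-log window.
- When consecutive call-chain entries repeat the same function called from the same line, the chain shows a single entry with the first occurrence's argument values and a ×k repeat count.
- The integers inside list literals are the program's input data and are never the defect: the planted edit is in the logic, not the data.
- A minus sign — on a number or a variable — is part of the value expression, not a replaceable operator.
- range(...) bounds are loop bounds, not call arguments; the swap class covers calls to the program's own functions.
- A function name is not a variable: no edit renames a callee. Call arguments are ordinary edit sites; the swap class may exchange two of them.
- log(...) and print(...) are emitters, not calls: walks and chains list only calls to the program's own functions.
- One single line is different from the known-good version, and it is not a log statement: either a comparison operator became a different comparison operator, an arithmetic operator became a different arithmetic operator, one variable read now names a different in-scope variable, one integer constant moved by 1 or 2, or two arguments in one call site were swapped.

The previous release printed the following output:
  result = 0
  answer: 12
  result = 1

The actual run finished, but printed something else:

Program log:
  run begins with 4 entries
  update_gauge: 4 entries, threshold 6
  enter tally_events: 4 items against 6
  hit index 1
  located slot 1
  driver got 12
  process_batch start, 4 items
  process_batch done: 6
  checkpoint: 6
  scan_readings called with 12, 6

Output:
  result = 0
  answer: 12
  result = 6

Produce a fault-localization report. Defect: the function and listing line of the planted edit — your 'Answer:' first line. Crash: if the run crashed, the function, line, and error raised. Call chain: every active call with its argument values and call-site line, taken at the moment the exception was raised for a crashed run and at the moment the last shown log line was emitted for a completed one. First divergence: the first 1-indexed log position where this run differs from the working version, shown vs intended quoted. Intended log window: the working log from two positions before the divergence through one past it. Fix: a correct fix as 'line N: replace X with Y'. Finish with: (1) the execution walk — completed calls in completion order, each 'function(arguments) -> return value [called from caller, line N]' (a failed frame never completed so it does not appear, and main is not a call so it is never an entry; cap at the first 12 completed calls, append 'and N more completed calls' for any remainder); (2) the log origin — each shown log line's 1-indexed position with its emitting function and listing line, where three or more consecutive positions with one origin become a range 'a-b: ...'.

Answer: the defect is in process_batch at line 19.
Core observation: Position 8 is the first bad log line: 'process_batch done: 6' should read 'process_batch done: 1'.
Call chain: main -> scan_readings(12, 6) (called at line 38).
First divergence: position 8; shown 'process_batch done: 6' vs intended 'process_batch done: 1'.
Intended log window:
  6: driver got 12
  7: process_batch start, 4 items
  8: process_batch done: 1
  9: checkpoint: 1
Execution walk:
  tally_events([1, 6, 4, 2], 6) -> 1  [called from update_gauge, line 10]
  update_gauge([1, 6, 4, 2], 6) -> 12  [called from main, line 34]
  process_batch([1, 6, 4, 2]) -> 6  [called from main, line 36]
  scan_readings(12, 6) -> 0  [called from main, line 38]
Log origin:
  1 — main, line 33
  2 — update_gauge, line 9
  3 — tally_events, line 2
  4 — tally_events, line 5
  5 — update_gauge, line 11
  6 — main, line 35
  7 — process_batch, line 16
  8 — process_batch, line 21
  9 — main, line 37
  10 — scan_readings, line 25
A correct fix: line 19: replace `>` with `<`.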